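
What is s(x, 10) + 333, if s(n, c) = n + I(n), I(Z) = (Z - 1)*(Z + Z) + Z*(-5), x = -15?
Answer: 873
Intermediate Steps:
I(Z) = -5*Z + 2*Z*(-1 + Z) (I(Z) = (-1 + Z)*(2*Z) - 5*Z = 2*Z*(-1 + Z) - 5*Z = -5*Z + 2*Z*(-1 + Z))
s(n, c) = n + n*(-7 + 2*n)
s(x, 10) + 333 = 2*(-15)*(-3 - 15) + 333 = 2*(-15)*(-18) + 333 = 540 + 333 = 873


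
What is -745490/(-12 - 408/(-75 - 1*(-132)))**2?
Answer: -134560945/66248 ≈ -2031.2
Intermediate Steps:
-745490/(-12 - 408/(-75 - 1*(-132)))**2 = -745490/(-12 - 408/(-75 + 132))**2 = -745490/(-12 - 408/57)**2 = -745490/(-12 - 408*1/57)**2 = -745490/(-12 - 136/19)**2 = -745490/((-364/19)**2) = -745490/132496/361 = -745490*361/132496 = -134560945/66248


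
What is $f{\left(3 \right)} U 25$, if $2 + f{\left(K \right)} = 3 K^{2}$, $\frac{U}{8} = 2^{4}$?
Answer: $80000$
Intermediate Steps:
$U = 128$ ($U = 8 \cdot 2^{4} = 8 \cdot 16 = 128$)
$f{\left(K \right)} = -2 + 3 K^{2}$
$f{\left(3 \right)} U 25 = \left(-2 + 3 \cdot 3^{2}\right) 128 \cdot 25 = \left(-2 + 3 \cdot 9\right) 128 \cdot 25 = \left(-2 + 27\right) 128 \cdot 25 = 25 \cdot 128 \cdot 25 = 3200 \cdot 25 = 80000$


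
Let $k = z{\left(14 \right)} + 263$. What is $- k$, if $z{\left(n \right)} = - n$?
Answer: $-249$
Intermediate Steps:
$k = 249$ ($k = \left(-1\right) 14 + 263 = -14 + 263 = 249$)
$- k = \left(-1\right) 249 = -249$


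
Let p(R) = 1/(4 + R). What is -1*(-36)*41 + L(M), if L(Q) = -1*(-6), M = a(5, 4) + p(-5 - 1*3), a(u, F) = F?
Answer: 1482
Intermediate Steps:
M = 15/4 (M = 4 + 1/(4 + (-5 - 1*3)) = 4 + 1/(4 + (-5 - 3)) = 4 + 1/(4 - 8) = 4 + 1/(-4) = 4 - 1/4 = 15/4 ≈ 3.7500)
L(Q) = 6
-1*(-36)*41 + L(M) = -1*(-36)*41 + 6 = 36*41 + 6 = 1476 + 6 = 1482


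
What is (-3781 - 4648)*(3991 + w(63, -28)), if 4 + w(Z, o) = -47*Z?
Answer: -8648154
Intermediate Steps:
w(Z, o) = -4 - 47*Z
(-3781 - 4648)*(3991 + w(63, -28)) = (-3781 - 4648)*(3991 + (-4 - 47*63)) = -8429*(3991 + (-4 - 2961)) = -8429*(3991 - 2965) = -8429*1026 = -8648154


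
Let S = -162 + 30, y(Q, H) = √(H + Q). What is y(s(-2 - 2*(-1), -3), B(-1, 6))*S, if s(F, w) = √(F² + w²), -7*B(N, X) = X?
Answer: -132*√105/7 ≈ -193.23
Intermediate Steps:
B(N, X) = -X/7
S = -132
y(s(-2 - 2*(-1), -3), B(-1, 6))*S = √(-⅐*6 + √((-2 - 2*(-1))² + (-3)²))*(-132) = √(-6/7 + √((-2 + 2)² + 9))*(-132) = √(-6/7 + √(0² + 9))*(-132) = √(-6/7 + √(0 + 9))*(-132) = √(-6/7 + √9)*(-132) = √(-6/7 + 3)*(-132) = √(15/7)*(-132) = (√105/7)*(-132) = -132*√105/7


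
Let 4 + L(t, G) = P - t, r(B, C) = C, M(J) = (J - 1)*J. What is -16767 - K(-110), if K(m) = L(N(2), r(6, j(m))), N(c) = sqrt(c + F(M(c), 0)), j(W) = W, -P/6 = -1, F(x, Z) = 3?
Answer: -16769 + sqrt(5) ≈ -16767.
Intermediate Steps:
M(J) = J*(-1 + J) (M(J) = (-1 + J)*J = J*(-1 + J))
P = 6 (P = -6*(-1) = 6)
N(c) = sqrt(3 + c) (N(c) = sqrt(c + 3) = sqrt(3 + c))
L(t, G) = 2 - t (L(t, G) = -4 + (6 - t) = 2 - t)
K(m) = 2 - sqrt(5) (K(m) = 2 - sqrt(3 + 2) = 2 - sqrt(5))
-16767 - K(-110) = -16767 - (2 - sqrt(5)) = -16767 + (-2 + sqrt(5)) = -16769 + sqrt(5)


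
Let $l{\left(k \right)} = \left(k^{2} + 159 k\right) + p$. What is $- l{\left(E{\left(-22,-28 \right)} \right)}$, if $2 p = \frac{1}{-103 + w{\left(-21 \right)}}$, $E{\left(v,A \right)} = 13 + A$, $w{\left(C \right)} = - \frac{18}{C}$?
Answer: $\frac{3088807}{1430} \approx 2160.0$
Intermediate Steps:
$p = - \frac{7}{1430}$ ($p = \frac{1}{2 \left(-103 - \frac{18}{-21}\right)} = \frac{1}{2 \left(-103 - - \frac{6}{7}\right)} = \frac{1}{2 \left(-103 + \frac{6}{7}\right)} = \frac{1}{2 \left(- \frac{715}{7}\right)} = \frac{1}{2} \left(- \frac{7}{715}\right) = - \frac{7}{1430} \approx -0.0048951$)
$l{\left(k \right)} = - \frac{7}{1430} + k^{2} + 159 k$ ($l{\left(k \right)} = \left(k^{2} + 159 k\right) - \frac{7}{1430} = - \frac{7}{1430} + k^{2} + 159 k$)
$- l{\left(E{\left(-22,-28 \right)} \right)} = - (- \frac{7}{1430} + \left(13 - 28\right)^{2} + 159 \left(13 - 28\right)) = - (- \frac{7}{1430} + \left(-15\right)^{2} + 159 \left(-15\right)) = - (- \frac{7}{1430} + 225 - 2385) = \left(-1\right) \left(- \frac{3088807}{1430}\right) = \frac{3088807}{1430}$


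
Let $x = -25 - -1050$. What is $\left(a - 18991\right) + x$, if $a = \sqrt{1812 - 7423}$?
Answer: $-17966 + i \sqrt{5611} \approx -17966.0 + 74.907 i$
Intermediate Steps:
$a = i \sqrt{5611}$ ($a = \sqrt{-5611} = i \sqrt{5611} \approx 74.907 i$)
$x = 1025$ ($x = -25 + 1050 = 1025$)
$\left(a - 18991\right) + x = \left(i \sqrt{5611} - 18991\right) + 1025 = \left(-18991 + i \sqrt{5611}\right) + 1025 = -17966 + i \sqrt{5611}$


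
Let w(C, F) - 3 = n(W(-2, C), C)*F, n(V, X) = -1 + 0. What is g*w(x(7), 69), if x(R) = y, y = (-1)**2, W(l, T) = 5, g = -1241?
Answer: 81906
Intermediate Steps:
y = 1
n(V, X) = -1
x(R) = 1
w(C, F) = 3 - F
g*w(x(7), 69) = -1241*(3 - 1*69) = -1241*(3 - 69) = -1241*(-66) = 81906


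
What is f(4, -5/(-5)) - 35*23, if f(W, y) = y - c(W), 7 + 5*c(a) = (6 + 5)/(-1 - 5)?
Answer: -24067/30 ≈ -802.23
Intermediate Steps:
c(a) = -53/30 (c(a) = -7/5 + ((6 + 5)/(-1 - 5))/5 = -7/5 + (11/(-6))/5 = -7/5 + (11*(-⅙))/5 = -7/5 + (⅕)*(-11/6) = -7/5 - 11/30 = -53/30)
f(W, y) = 53/30 + y (f(W, y) = y - 1*(-53/30) = y + 53/30 = 53/30 + y)
f(4, -5/(-5)) - 35*23 = (53/30 - 5/(-5)) - 35*23 = (53/30 - 5*(-⅕)) - 805 = (53/30 + 1) - 805 = 83/30 - 805 = -24067/30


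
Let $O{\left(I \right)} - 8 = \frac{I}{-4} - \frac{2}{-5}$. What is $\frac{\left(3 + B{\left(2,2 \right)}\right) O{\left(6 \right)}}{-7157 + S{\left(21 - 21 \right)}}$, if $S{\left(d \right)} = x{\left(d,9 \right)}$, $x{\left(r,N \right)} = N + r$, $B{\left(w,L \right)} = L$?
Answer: $- \frac{69}{14296} \approx -0.0048265$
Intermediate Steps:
$S{\left(d \right)} = 9 + d$
$O{\left(I \right)} = \frac{42}{5} - \frac{I}{4}$ ($O{\left(I \right)} = 8 + \left(\frac{I}{-4} - \frac{2}{-5}\right) = 8 + \left(I \left(- \frac{1}{4}\right) - - \frac{2}{5}\right) = 8 - \left(- \frac{2}{5} + \frac{I}{4}\right) = \frac{42}{5} - \frac{I}{4}$)
$\frac{\left(3 + B{\left(2,2 \right)}\right) O{\left(6 \right)}}{-7157 + S{\left(21 - 21 \right)}} = \frac{\left(3 + 2\right) \left(\frac{42}{5} - \frac{3}{2}\right)}{-7157 + \left(9 + \left(21 - 21\right)\right)} = \frac{5 \left(\frac{42}{5} - \frac{3}{2}\right)}{-7157 + \left(9 + 0\right)} = \frac{5 \cdot \frac{69}{10}}{-7157 + 9} = \frac{69}{2 \left(-7148\right)} = \frac{69}{2} \left(- \frac{1}{7148}\right) = - \frac{69}{14296}$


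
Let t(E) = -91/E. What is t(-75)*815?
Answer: 14833/15 ≈ 988.87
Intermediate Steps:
t(-75)*815 = -91/(-75)*815 = -91*(-1/75)*815 = (91/75)*815 = 14833/15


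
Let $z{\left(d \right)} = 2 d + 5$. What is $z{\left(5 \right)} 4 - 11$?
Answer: $49$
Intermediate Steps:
$z{\left(d \right)} = 5 + 2 d$
$z{\left(5 \right)} 4 - 11 = \left(5 + 2 \cdot 5\right) 4 - 11 = \left(5 + 10\right) 4 - 11 = 15 \cdot 4 - 11 = 60 - 11 = 49$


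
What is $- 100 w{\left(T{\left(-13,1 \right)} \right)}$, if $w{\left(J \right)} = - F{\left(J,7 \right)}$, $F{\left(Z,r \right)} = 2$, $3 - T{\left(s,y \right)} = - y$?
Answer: $200$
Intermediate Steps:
$T{\left(s,y \right)} = 3 + y$ ($T{\left(s,y \right)} = 3 - - y = 3 + y$)
$w{\left(J \right)} = -2$ ($w{\left(J \right)} = \left(-1\right) 2 = -2$)
$- 100 w{\left(T{\left(-13,1 \right)} \right)} = \left(-100\right) \left(-2\right) = 200$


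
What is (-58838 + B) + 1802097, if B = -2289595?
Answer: -546336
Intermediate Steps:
(-58838 + B) + 1802097 = (-58838 - 2289595) + 1802097 = -2348433 + 1802097 = -546336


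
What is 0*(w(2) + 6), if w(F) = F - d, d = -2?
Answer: 0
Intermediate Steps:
w(F) = 2 + F (w(F) = F - 1*(-2) = F + 2 = 2 + F)
0*(w(2) + 6) = 0*((2 + 2) + 6) = 0*(4 + 6) = 0*10 = 0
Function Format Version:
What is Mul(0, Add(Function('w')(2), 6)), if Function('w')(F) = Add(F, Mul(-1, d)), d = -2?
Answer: 0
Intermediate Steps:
Function('w')(F) = Add(2, F) (Function('w')(F) = Add(F, Mul(-1, -2)) = Add(F, 2) = Add(2, F))
Mul(0, Add(Function('w')(2), 6)) = Mul(0, Add(Add(2, 2), 6)) = Mul(0, Add(4, 6)) = Mul(0, 10) = 0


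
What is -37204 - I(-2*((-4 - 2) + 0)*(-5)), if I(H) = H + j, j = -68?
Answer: -37076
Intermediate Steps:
I(H) = -68 + H (I(H) = H - 68 = -68 + H)
-37204 - I(-2*((-4 - 2) + 0)*(-5)) = -37204 - (-68 - 2*((-4 - 2) + 0)*(-5)) = -37204 - (-68 - 2*(-6 + 0)*(-5)) = -37204 - (-68 - 2*(-6)*(-5)) = -37204 - (-68 + 12*(-5)) = -37204 - (-68 - 60) = -37204 - 1*(-128) = -37204 + 128 = -37076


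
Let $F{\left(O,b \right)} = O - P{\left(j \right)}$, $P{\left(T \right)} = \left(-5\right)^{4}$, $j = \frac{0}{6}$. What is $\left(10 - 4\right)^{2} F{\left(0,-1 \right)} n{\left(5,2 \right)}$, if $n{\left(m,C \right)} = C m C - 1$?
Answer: $-427500$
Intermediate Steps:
$j = 0$ ($j = 0 \cdot \frac{1}{6} = 0$)
$P{\left(T \right)} = 625$
$n{\left(m,C \right)} = -1 + m C^{2}$ ($n{\left(m,C \right)} = m C^{2} - 1 = -1 + m C^{2}$)
$F{\left(O,b \right)} = -625 + O$ ($F{\left(O,b \right)} = O - 625 = -625 + O$)
$\left(10 - 4\right)^{2} F{\left(0,-1 \right)} n{\left(5,2 \right)} = \left(10 - 4\right)^{2} \left(-625 + 0\right) \left(-1 + 5 \cdot 2^{2}\right) = 6^{2} \left(- 625 \left(-1 + 5 \cdot 4\right)\right) = 36 \left(- 625 \left(-1 + 20\right)\right) = 36 \left(\left(-625\right) 19\right) = 36 \left(-11875\right) = -427500$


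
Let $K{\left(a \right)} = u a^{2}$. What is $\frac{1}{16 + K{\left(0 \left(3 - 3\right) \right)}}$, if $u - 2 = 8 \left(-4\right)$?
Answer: $\frac{1}{16} \approx 0.0625$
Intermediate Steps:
$u = -30$ ($u = 2 + 8 \left(-4\right) = 2 - 32 = -30$)
$K{\left(a \right)} = - 30 a^{2}$
$\frac{1}{16 + K{\left(0 \left(3 - 3\right) \right)}} = \frac{1}{16 - 30 \left(0 \left(3 - 3\right)\right)^{2}} = \frac{1}{16 - 30 \left(0 \cdot 0\right)^{2}} = \frac{1}{16 - 30 \cdot 0^{2}} = \frac{1}{16 - 0} = \frac{1}{16 + 0} = \frac{1}{16}$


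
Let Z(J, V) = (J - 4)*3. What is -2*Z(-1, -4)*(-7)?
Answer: -210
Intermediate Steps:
Z(J, V) = -12 + 3*J (Z(J, V) = (-4 + J)*3 = -12 + 3*J)
-2*Z(-1, -4)*(-7) = -2*(-12 + 3*(-1))*(-7) = -2*(-12 - 3)*(-7) = -(-30)*(-7) = -2*105 = -210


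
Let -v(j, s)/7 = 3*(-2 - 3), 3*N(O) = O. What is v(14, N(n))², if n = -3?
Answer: 11025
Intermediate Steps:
N(O) = O/3
v(j, s) = 105 (v(j, s) = -21*(-2 - 3) = -21*(-5) = -7*(-15) = 105)
v(14, N(n))² = 105² = 11025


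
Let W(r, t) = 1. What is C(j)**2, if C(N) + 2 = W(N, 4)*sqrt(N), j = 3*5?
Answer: (2 - sqrt(15))**2 ≈ 3.5081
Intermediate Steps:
j = 15
C(N) = -2 + sqrt(N) (C(N) = -2 + 1*sqrt(N) = -2 + sqrt(N))
C(j)**2 = (-2 + sqrt(15))**2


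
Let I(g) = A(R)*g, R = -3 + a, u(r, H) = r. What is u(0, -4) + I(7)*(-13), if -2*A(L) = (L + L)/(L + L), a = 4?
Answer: 91/2 ≈ 45.500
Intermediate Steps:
R = 1 (R = -3 + 4 = 1)
A(L) = -1/2 (A(L) = -(L + L)/(2*(L + L)) = -2*L/(2*(2*L)) = -2*L*1/(2*L)/2 = -1/2*1 = -1/2)
I(g) = -g/2
u(0, -4) + I(7)*(-13) = 0 - 1/2*7*(-13) = 0 - 7/2*(-13) = 0 + 91/2 = 91/2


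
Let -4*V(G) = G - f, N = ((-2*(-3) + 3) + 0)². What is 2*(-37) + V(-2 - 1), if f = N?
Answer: -53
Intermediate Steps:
N = 81 (N = ((6 + 3) + 0)² = (9 + 0)² = 9² = 81)
f = 81
V(G) = 81/4 - G/4 (V(G) = -(G - 1*81)/4 = -(G - 81)/4 = -(-81 + G)/4 = 81/4 - G/4)
2*(-37) + V(-2 - 1) = 2*(-37) + (81/4 - (-2 - 1)/4) = -74 + (81/4 - ¼*(-3)) = -74 + (81/4 + ¾) = -74 + 21 = -53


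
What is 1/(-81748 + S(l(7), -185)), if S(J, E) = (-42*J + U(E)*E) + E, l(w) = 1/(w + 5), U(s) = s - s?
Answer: -2/163873 ≈ -1.2205e-5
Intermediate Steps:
U(s) = 0
l(w) = 1/(5 + w)
S(J, E) = E - 42*J (S(J, E) = (-42*J + 0*E) + E = (-42*J + 0) + E = -42*J + E = E - 42*J)
1/(-81748 + S(l(7), -185)) = 1/(-81748 + (-185 - 42/(5 + 7))) = 1/(-81748 + (-185 - 42/12)) = 1/(-81748 + (-185 - 42*1/12)) = 1/(-81748 + (-185 - 7/2)) = 1/(-81748 - 377/2) = 1/(-163873/2) = -2/163873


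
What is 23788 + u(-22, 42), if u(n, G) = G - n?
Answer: 23852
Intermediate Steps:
23788 + u(-22, 42) = 23788 + (42 - 1*(-22)) = 23788 + (42 + 22) = 23788 + 64 = 23852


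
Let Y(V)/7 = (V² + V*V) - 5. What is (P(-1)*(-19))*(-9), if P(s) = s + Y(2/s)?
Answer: 3420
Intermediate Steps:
Y(V) = -35 + 14*V² (Y(V) = 7*((V² + V*V) - 5) = 7*((V² + V²) - 5) = 7*(2*V² - 5) = 7*(-5 + 2*V²) = -35 + 14*V²)
P(s) = -35 + s + 56/s² (P(s) = s + (-35 + 14*(2/s)²) = s + (-35 + 14*(4/s²)) = s + (-35 + 56/s²) = -35 + s + 56/s²)
(P(-1)*(-19))*(-9) = ((-35 - 1 + 56/(-1)²)*(-19))*(-9) = ((-35 - 1 + 56*1)*(-19))*(-9) = ((-35 - 1 + 56)*(-19))*(-9) = (20*(-19))*(-9) = -380*(-9) = 3420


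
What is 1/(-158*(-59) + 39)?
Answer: 1/9361 ≈ 0.00010683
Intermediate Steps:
1/(-158*(-59) + 39) = 1/(9322 + 39) = 1/9361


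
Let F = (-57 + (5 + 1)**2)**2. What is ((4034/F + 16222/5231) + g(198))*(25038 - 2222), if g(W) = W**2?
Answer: 2064091112055040/2306871 ≈ 8.9476e+8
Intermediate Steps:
F = 441 (F = (-57 + 6**2)**2 = (-57 + 36)**2 = (-21)**2 = 441)
((4034/F + 16222/5231) + g(198))*(25038 - 2222) = ((4034/441 + 16222/5231) + 198**2)*(25038 - 2222) = ((4034*(1/441) + 16222*(1/5231)) + 39204)*22816 = ((4034/441 + 16222/5231) + 39204)*22816 = (28255756/2306871 + 39204)*22816 = (90466826440/2306871)*22816 = 2064091112055040/2306871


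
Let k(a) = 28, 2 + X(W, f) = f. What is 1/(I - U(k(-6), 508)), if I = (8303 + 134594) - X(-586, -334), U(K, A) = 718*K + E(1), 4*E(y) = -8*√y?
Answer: 1/123131 ≈ 8.1214e-6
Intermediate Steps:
X(W, f) = -2 + f
E(y) = -2*√y (E(y) = (-8*√y)/4 = -2*√y)
U(K, A) = -2 + 718*K (U(K, A) = 718*K - 2*√1 = 718*K - 2*1 = 718*K - 2 = -2 + 718*K)
I = 143233 (I = (8303 + 134594) - (-2 - 334) = 142897 - 1*(-336) = 142897 + 336 = 143233)
1/(I - U(k(-6), 508)) = 1/(143233 - (-2 + 718*28)) = 1/(143233 - (-2 + 20104)) = 1/(143233 - 1*20102) = 1/(143233 - 20102) = 1/123131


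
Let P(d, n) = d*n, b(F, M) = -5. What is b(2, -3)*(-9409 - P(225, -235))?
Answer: -217330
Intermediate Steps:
b(2, -3)*(-9409 - P(225, -235)) = -5*(-9409 - 225*(-235)) = -5*(-9409 - 1*(-52875)) = -5*(-9409 + 52875) = -5*43466 = -217330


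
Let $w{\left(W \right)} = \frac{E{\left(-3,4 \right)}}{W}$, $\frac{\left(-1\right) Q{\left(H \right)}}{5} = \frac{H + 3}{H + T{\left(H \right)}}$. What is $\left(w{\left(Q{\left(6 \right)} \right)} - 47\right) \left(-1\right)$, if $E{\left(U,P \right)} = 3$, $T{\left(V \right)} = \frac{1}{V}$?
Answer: $\frac{4267}{90} \approx 47.411$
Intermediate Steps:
$Q{\left(H \right)} = - \frac{5 \left(3 + H\right)}{H + \frac{1}{H}}$ ($Q{\left(H \right)} = - 5 \frac{H + 3}{H + \frac{1}{H}} = - 5 \frac{3 + H}{H + \frac{1}{H}} = - \frac{5 \left(3 + H\right)}{H + \frac{1}{H}}$)
$w{\left(W \right)} = \frac{3}{W}$
$\left(w{\left(Q{\left(6 \right)} \right)} - 47\right) \left(-1\right) = \left(\frac{3}{\left(-5\right) 6 \frac{1}{1 + 6^{2}} \left(3 + 6\right)} - 47\right) \left(-1\right) = \left(\frac{3}{\left(-5\right) 6 \frac{1}{1 + 36} \cdot 9} - 47\right) \left(-1\right) = \left(\frac{3}{\left(-5\right) 6 \cdot \frac{1}{37} \cdot 9} - 47\right) \left(-1\right) = \left(\frac{3}{- \frac{270}{37}} - 47\right) \left(-1\right) = \left(3 \left(- \frac{37}{270}\right) - 47\right) \left(-1\right) = \left(- \frac{37}{90} - 47\right) \left(-1\right) = \left(- \frac{4267}{90}\right) \left(-1\right) = \frac{4267}{90}$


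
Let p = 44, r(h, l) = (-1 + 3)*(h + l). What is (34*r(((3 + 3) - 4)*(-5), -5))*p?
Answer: -44880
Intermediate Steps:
r(h, l) = 2*h + 2*l (r(h, l) = 2*(h + l) = 2*h + 2*l)
(34*r(((3 + 3) - 4)*(-5), -5))*p = (34*(2*(((3 + 3) - 4)*(-5)) + 2*(-5)))*44 = (34*(2*((6 - 4)*(-5)) - 10))*44 = (34*(2*(2*(-5)) - 10))*44 = (34*(2*(-10) - 10))*44 = (34*(-20 - 10))*44 = (34*(-30))*44 = -1020*44 = -44880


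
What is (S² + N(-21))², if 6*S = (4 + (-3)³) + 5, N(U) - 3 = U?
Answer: 81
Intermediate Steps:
N(U) = 3 + U
S = -3 (S = ((4 + (-3)³) + 5)/6 = ((4 - 27) + 5)/6 = (-23 + 5)/6 = (⅙)*(-18) = -3)
(S² + N(-21))² = ((-3)² + (3 - 21))² = (9 - 18)² = (-9)² = 81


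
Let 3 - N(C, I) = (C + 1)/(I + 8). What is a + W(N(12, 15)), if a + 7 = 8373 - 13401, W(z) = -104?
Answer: -5139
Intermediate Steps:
N(C, I) = 3 - (1 + C)/(8 + I) (N(C, I) = 3 - (C + 1)/(I + 8) = 3 - (1 + C)/(8 + I))
a = -5035 (a = -7 + (8373 - 13401) = -7 - 5028 = -5035)
a + W(N(12, 15)) = -5035 - 104 = -5139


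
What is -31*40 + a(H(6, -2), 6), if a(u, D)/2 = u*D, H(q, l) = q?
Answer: -1168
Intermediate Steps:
a(u, D) = 2*D*u (a(u, D) = 2*(u*D) = 2*(D*u) = 2*D*u)
-31*40 + a(H(6, -2), 6) = -31*40 + 2*6*6 = -1240 + 72 = -1168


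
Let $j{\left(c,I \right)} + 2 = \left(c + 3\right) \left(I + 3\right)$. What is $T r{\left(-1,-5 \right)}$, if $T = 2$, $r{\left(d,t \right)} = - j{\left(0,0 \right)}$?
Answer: $-14$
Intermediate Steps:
$j{\left(c,I \right)} = -2 + \left(3 + I\right) \left(3 + c\right)$ ($j{\left(c,I \right)} = -2 + \left(c + 3\right) \left(I + 3\right) = -2 + \left(3 + c\right) \left(3 + I\right) = -2 + \left(3 + I\right) \left(3 + c\right)$)
$r{\left(d,t \right)} = -7$ ($r{\left(d,t \right)} = - (7 + 3 \cdot 0 + 3 \cdot 0 + 0 \cdot 0) = - (7 + 0 + 0 + 0) = \left(-1\right) 7 = -7$)
$T r{\left(-1,-5 \right)} = 2 \left(-7\right) = -14$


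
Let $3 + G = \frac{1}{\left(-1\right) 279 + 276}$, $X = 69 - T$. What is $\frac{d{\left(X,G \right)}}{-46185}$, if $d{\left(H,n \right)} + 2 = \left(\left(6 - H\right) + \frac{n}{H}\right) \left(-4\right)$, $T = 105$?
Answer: $\frac{920}{249399} \approx 0.0036889$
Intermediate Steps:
$X = -36$ ($X = 69 - 105 = -36$)
$G = - \frac{10}{3}$ ($G = -3 + \frac{1}{\left(-1\right) 279 + 276} = -3 + \frac{1}{-279 + 276} = -3 + \frac{1}{-3} = -3 - \frac{1}{3} = - \frac{10}{3} \approx -3.3333$)
$d{\left(H,n \right)} = -26 + 4 H - \frac{4 n}{H}$ ($d{\left(H,n \right)} = -2 + \left(\left(6 - H\right) + \frac{n}{H}\right) \left(-4\right) = -2 + \left(6 - H + \frac{n}{H}\right) \left(-4\right) = -2 - \left(24 - 4 H + \frac{4 n}{H}\right) = -26 + 4 H - \frac{4 n}{H}$)
$\frac{d{\left(X,G \right)}}{-46185} = \frac{-26 + 4 \left(-36\right) - - \frac{40}{3 \left(-36\right)}}{-46185} = \left(-26 - 144 - \left(- \frac{40}{3}\right) \left(- \frac{1}{36}\right)\right) \left(- \frac{1}{46185}\right) = \left(-26 - 144 - \frac{10}{27}\right) \left(- \frac{1}{46185}\right) = \left(- \frac{4600}{27}\right) \left(- \frac{1}{46185}\right) = \frac{920}{249399}$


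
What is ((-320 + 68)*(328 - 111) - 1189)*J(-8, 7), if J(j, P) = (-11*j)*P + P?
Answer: -34808879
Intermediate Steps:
J(j, P) = P - 11*P*j (J(j, P) = -11*P*j + P = P - 11*P*j)
((-320 + 68)*(328 - 111) - 1189)*J(-8, 7) = ((-320 + 68)*(328 - 111) - 1189)*(7*(1 - 11*(-8))) = (-252*217 - 1189)*(7*(1 + 88)) = (-54684 - 1189)*(7*89) = -55873*623 = -34808879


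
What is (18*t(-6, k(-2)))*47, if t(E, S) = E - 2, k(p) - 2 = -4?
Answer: -6768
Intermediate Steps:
k(p) = -2 (k(p) = 2 - 4 = -2)
t(E, S) = -2 + E
(18*t(-6, k(-2)))*47 = (18*(-2 - 6))*47 = (18*(-8))*47 = -144*47 = -6768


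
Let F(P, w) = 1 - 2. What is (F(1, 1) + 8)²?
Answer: 49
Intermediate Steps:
F(P, w) = -1
(F(1, 1) + 8)² = (-1 + 8)² = 7² = 49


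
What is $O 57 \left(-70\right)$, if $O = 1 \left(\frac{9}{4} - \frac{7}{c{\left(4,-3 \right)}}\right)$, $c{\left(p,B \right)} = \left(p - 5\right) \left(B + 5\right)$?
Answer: $- \frac{45885}{2} \approx -22943.0$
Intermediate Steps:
$c{\left(p,B \right)} = \left(-5 + p\right) \left(5 + B\right)$
$O = \frac{23}{4}$ ($O = 1 \left(\frac{9}{4} - \frac{7}{-25 - -15 + 5 \cdot 4 - 12}\right) = 1 \left(9 \cdot \frac{1}{4} - \frac{7}{-25 + 15 + 20 - 12}\right) = 1 \left(\frac{9}{4} - \frac{7}{-2}\right) = 1 \left(\frac{9}{4} - - \frac{7}{2}\right) = 1 \left(\frac{9}{4} + \frac{7}{2}\right) = 1 \cdot \frac{23}{4} = \frac{23}{4} \approx 5.75$)
$O 57 \left(-70\right) = \frac{23}{4} \cdot 57 \left(-70\right) = \frac{1311}{4} \left(-70\right) = - \frac{45885}{2}$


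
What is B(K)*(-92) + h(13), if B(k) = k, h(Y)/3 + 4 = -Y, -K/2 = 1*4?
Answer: 685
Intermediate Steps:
K = -8 (K = -2*4 = -8)
h(Y) = -12 - 3*Y (h(Y) = -12 + 3*(-Y) = -12 - 3*Y)
B(K)*(-92) + h(13) = -8*(-92) + (-12 - 3*13) = 736 + (-12 - 39) = 736 - 51 = 685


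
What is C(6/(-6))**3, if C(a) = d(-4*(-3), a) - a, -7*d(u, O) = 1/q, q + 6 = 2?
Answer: 24389/21952 ≈ 1.1110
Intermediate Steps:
q = -4 (q = -6 + 2 = -4)
d(u, O) = 1/28 (d(u, O) = -1/7/(-4) = -1/7*(-1/4) = 1/28)
C(a) = 1/28 - a
C(6/(-6))**3 = (1/28 - 6/(-6))**3 = (1/28 - 6*(-1)/6)**3 = (1/28 - 1*(-1))**3 = (1/28 + 1)**3 = (29/28)**3 = 24389/21952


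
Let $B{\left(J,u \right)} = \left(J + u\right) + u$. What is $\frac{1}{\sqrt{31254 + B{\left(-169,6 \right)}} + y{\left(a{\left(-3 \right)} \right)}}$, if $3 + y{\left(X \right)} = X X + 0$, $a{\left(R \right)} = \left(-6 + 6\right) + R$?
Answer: $- \frac{6}{31061} + \frac{11 \sqrt{257}}{31061} \approx 0.0054842$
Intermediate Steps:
$B{\left(J,u \right)} = J + 2 u$
$a{\left(R \right)} = R$ ($a{\left(R \right)} = 0 + R = R$)
$y{\left(X \right)} = -3 + X^{2}$ ($y{\left(X \right)} = -3 + \left(X X + 0\right) = -3 + \left(X^{2} + 0\right) = -3 + X^{2}$)
$\frac{1}{\sqrt{31254 + B{\left(-169,6 \right)}} + y{\left(a{\left(-3 \right)} \right)}} = \frac{1}{\sqrt{31254 + \left(-169 + 2 \cdot 6\right)} - \left(3 - \left(-3\right)^{2}\right)} = \frac{1}{\sqrt{31254 + \left(-169 + 12\right)} + \left(-3 + 9\right)} = \frac{1}{\sqrt{31254 - 157} + 6} = \frac{1}{\sqrt{31097} + 6} = \frac{1}{11 \sqrt{257} + 6} = \frac{1}{6 + 11 \sqrt{257}}$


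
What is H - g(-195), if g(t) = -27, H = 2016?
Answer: 2043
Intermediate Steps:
H - g(-195) = 2016 - 1*(-27) = 2016 + 27 = 2043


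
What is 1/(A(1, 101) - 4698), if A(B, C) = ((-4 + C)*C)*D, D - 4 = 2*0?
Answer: 1/34490 ≈ 2.8994e-5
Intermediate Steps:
D = 4 (D = 4 + 2*0 = 4 + 0 = 4)
A(B, C) = 4*C*(-4 + C) (A(B, C) = ((-4 + C)*C)*4 = (C*(-4 + C))*4 = 4*C*(-4 + C))
1/(A(1, 101) - 4698) = 1/(4*101*(-4 + 101) - 4698) = 1/(4*101*97 - 4698) = 1/(39188 - 4698) = 1/34490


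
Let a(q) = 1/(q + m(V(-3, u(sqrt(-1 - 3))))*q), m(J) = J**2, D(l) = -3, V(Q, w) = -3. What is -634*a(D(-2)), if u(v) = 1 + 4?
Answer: 317/15 ≈ 21.133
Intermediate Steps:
u(v) = 5
a(q) = 1/(10*q) (a(q) = 1/(q + (-3)**2*q) = 1/(q + 9*q) = 1/(10*q))
-634*a(D(-2)) = -317/(5*(-3)) = -317*(-1)/(5*3) = -634*(-1/30) = 317/15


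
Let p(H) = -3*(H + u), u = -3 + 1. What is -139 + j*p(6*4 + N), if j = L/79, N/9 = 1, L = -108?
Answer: -937/79 ≈ -11.861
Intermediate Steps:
N = 9 (N = 9*1 = 9)
u = -2
j = -108/79 ≈ -1.3671
p(H) = 6 - 3*H (p(H) = -3*(H - 2) = -3*(-2 + H) = 6 - 3*H)
-139 + j*p(6*4 + N) = -139 - 108*(6 - 3*(6*4 + 9))/79 = -139 - 108*(6 - 3*(24 + 9))/79 = -139 - 108*(6 - 3*33)/79 = -139 - 108*(6 - 99)/79 = -139 - 108/79*(-93) = -139 + 10044/79 = -937/79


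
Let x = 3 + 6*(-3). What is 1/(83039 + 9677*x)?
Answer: -1/62116 ≈ -1.6099e-5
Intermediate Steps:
x = -15 (x = 3 - 18 = -15)
1/(83039 + 9677*x) = 1/(83039 + 9677*(-15)) = 1/(83039 - 145155) = 1/(-62116) = -1/62116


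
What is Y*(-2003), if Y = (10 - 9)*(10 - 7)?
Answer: -6009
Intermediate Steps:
Y = 3 (Y = 1*3 = 3)
Y*(-2003) = 3*(-2003) = -6009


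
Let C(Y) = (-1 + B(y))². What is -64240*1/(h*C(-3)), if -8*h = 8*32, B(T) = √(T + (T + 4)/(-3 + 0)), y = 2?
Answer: 4015/2 ≈ 2007.5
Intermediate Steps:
B(T) = √(-4/3 + 2*T/3) (B(T) = √(T + (4 + T)/(-3)) = √(T + (4 + T)*(-⅓)) = √(T + (-4/3 - T/3)) = √(-4/3 + 2*T/3))
h = -32 ≈ -32.000
C(Y) = 1 (C(Y) = (-1 + √(-12 + 6*2)/3)² = (-1 + √(-12 + 12)/3)² = (-1 + √0/3)² = (-1 + (⅓)*0)² = (-1 + 0)² = (-1)² = 1)
-64240*1/(h*C(-3)) = -64240/(1*(-32)) = -64240/(-32) = -64240*(-1/32) = 4015/2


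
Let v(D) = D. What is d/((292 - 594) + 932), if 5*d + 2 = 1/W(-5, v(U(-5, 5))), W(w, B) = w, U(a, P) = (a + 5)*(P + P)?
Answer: -11/15750 ≈ -0.00069841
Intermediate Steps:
U(a, P) = 2*P*(5 + a) (U(a, P) = (5 + a)*(2*P) = 2*P*(5 + a))
d = -11/25 (d = -⅖ + (⅕)/(-5) = -⅖ + (⅕)*(-⅕) = -⅖ - 1/25 = -11/25 ≈ -0.44000)
d/((292 - 594) + 932) = -11/25/((292 - 594) + 932) = -11/25/(-302 + 932) = -11/25/630 = (1/630)*(-11/25) = -11/15750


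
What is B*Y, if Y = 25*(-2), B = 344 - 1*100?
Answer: -12200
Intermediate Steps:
B = 244 (B = 344 - 100 = 244)
Y = -50
B*Y = 244*(-50) = -12200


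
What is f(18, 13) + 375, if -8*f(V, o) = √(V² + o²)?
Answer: 375 - √493/8 ≈ 372.22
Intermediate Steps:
f(V, o) = -√(V² + o²)/8
f(18, 13) + 375 = -√(18² + 13²)/8 + 375 = -√(324 + 169)/8 + 375 = -√493/8 + 375 = 375 - √493/8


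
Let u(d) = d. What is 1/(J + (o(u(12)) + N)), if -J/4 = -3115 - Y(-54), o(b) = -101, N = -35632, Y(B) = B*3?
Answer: -1/23921 ≈ -4.1804e-5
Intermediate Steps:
Y(B) = 3*B
J = 11812 (J = -4*(-3115 - 3*(-54)) = -4*(-3115 - 1*(-162)) = -4*(-3115 + 162) = -4*(-2953) = 11812)
1/(J + (o(u(12)) + N)) = 1/(11812 + (-101 - 35632)) = 1/(11812 - 35733) = 1/(-23921) = -1/23921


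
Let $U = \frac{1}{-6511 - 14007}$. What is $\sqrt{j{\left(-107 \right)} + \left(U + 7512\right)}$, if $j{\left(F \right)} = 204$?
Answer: $\frac{\sqrt{3248345887466}}{20518} \approx 87.841$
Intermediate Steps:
$U = - \frac{1}{20518}$ ($U = \frac{1}{-20518} = - \frac{1}{20518} \approx -4.8738 \cdot 10^{-5}$)
$\sqrt{j{\left(-107 \right)} + \left(U + 7512\right)} = \sqrt{204 + \left(- \frac{1}{20518} + 7512\right)} = \sqrt{204 + \frac{154131215}{20518}} = \sqrt{\frac{158316887}{20518}} = \frac{\sqrt{3248345887466}}{20518}$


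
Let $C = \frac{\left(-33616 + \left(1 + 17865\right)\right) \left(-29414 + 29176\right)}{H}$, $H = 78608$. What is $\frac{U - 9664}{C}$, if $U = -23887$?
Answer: $- \frac{5540708}{7875} \approx -703.58$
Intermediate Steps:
$C = \frac{55125}{1156}$ ($C = \frac{\left(-33616 + \left(1 + 17865\right)\right) \left(-29414 + 29176\right)}{78608} = \left(-33616 + 17866\right) \left(-238\right) \frac{1}{78608} = \left(-15750\right) \left(-238\right) \frac{1}{78608} = 3748500 \cdot \frac{1}{78608} = \frac{55125}{1156} \approx 47.686$)
$\frac{U - 9664}{C} = \frac{-23887 - 9664}{\frac{55125}{1156}} = \left(-23887 - 9664\right) \frac{1156}{55125} = \left(-33551\right) \frac{1156}{55125} = - \frac{5540708}{7875}$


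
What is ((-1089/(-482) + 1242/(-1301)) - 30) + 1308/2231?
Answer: -39325093509/1399019942 ≈ -28.109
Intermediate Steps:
((-1089/(-482) + 1242/(-1301)) - 30) + 1308/2231 = ((-1089*(-1/482) + 1242*(-1/1301)) - 30) + 1308*(1/2231) = ((1089/482 - 1242/1301) - 30) + 1308/2231 = (818145/627082 - 30) + 1308/2231 = -17994315/627082 + 1308/2231 = -39325093509/1399019942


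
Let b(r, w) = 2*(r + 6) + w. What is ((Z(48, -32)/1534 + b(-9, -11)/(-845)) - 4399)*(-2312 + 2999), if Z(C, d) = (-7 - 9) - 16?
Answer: -150667469034/49855 ≈ -3.0221e+6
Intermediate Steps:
b(r, w) = 12 + w + 2*r (b(r, w) = 2*(6 + r) + w = (12 + 2*r) + w = 12 + w + 2*r)
Z(C, d) = -32 (Z(C, d) = -16 - 16 = -32)
((Z(48, -32)/1534 + b(-9, -11)/(-845)) - 4399)*(-2312 + 2999) = ((-32/1534 + (12 - 11 + 2*(-9))/(-845)) - 4399)*(-2312 + 2999) = ((-32*1/1534 + (12 - 11 - 18)*(-1/845)) - 4399)*687 = ((-16/767 - 17*(-1/845)) - 4399)*687 = ((-16/767 + 17/845) - 4399)*687 = (-37/49855 - 4399)*687 = -219312182/49855*687 = -150667469034/49855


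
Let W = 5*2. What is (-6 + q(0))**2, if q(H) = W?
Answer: 16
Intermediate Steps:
W = 10
q(H) = 10
(-6 + q(0))**2 = (-6 + 10)**2 = 4**2 = 16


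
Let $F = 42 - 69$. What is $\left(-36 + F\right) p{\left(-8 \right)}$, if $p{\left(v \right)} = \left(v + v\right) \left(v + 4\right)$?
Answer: $-4032$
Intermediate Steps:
$p{\left(v \right)} = 2 v \left(4 + v\right)$
$F = -27$
$\left(-36 + F\right) p{\left(-8 \right)} = \left(-36 - 27\right) 2 \left(-8\right) \left(4 - 8\right) = - 63 \cdot 2 \left(-8\right) \left(-4\right) = \left(-63\right) 64 = -4032$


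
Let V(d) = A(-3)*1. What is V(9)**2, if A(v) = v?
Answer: 9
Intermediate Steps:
V(d) = -3 (V(d) = -3*1 = -3)
V(9)**2 = (-3)**2 = 9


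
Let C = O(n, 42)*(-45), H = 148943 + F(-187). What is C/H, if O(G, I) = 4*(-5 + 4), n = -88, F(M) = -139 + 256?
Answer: 9/7453 ≈ 0.0012076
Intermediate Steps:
F(M) = 117
O(G, I) = -4 (O(G, I) = 4*(-1) = -4)
H = 149060 (H = 148943 + 117 = 149060)
C = 180 (C = -4*(-45) = 180)
C/H = 180/149060 = 180*(1/149060) = 9/7453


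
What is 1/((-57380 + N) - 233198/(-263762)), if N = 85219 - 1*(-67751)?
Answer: 131881/12606621389 ≈ 1.0461e-5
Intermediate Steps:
N = 152970 (N = 85219 + 67751 = 152970)
1/((-57380 + N) - 233198/(-263762)) = 1/((-57380 + 152970) - 233198/(-263762)) = 1/(95590 - 233198*(-1/263762)) = 1/(95590 + 116599/131881) = 1/(12606621389/131881) = 131881/12606621389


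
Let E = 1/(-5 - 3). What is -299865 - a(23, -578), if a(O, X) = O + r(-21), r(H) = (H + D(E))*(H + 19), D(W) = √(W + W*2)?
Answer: -299930 + I*√6/2 ≈ -2.9993e+5 + 1.2247*I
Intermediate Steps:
E = -⅛ (E = 1/(-8) = -⅛ ≈ -0.12500)
D(W) = √3*√W (D(W) = √(W + 2*W) = √(3*W) = √3*√W)
r(H) = (19 + H)*(H + I*√6/4) (r(H) = (H + √3*√(-⅛))*(H + 19) = (H + √3*(I*√2/4))*(19 + H) = (H + I*√6/4)*(19 + H) = (19 + H)*(H + I*√6/4))
a(O, X) = 42 + O - I*√6/2 (a(O, X) = O + ((-21)² + 19*(-21) + 19*I*√6/4 + (¼)*I*(-21)*√6) = O + (441 - 399 + 19*I*√6/4 - 21*I*√6/4) = O + (42 - I*√6/2) = 42 + O - I*√6/2)
-299865 - a(23, -578) = -299865 - (42 + 23 - I*√6/2) = -299865 - (65 - I*√6/2) = -299865 + (-65 + I*√6/2) = -299930 + I*√6/2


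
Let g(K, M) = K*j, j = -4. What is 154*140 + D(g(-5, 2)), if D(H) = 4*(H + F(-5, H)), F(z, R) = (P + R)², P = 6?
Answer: 24344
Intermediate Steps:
F(z, R) = (6 + R)²
g(K, M) = -4*K (g(K, M) = K*(-4) = -4*K)
D(H) = 4*H + 4*(6 + H)² (D(H) = 4*(H + (6 + H)²) = 4*H + 4*(6 + H)²)
154*140 + D(g(-5, 2)) = 154*140 + (4*(-4*(-5)) + 4*(6 - 4*(-5))²) = 21560 + (4*20 + 4*(6 + 20)²) = 21560 + (80 + 4*26²) = 21560 + (80 + 4*676) = 21560 + (80 + 2704) = 21560 + 2784 = 24344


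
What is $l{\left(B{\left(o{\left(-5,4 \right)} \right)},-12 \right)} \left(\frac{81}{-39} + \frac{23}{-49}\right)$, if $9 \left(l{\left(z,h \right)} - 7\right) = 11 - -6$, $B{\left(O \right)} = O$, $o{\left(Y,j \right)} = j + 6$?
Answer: $- \frac{129760}{5733} \approx -22.634$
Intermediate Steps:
$o{\left(Y,j \right)} = 6 + j$
$l{\left(z,h \right)} = \frac{80}{9}$ ($l{\left(z,h \right)} = 7 + \frac{11 - -6}{9} = 7 + \frac{11 + 6}{9} = 7 + \frac{1}{9} \cdot 17 = 7 + \frac{17}{9} = \frac{80}{9}$)
$l{\left(B{\left(o{\left(-5,4 \right)} \right)},-12 \right)} \left(\frac{81}{-39} + \frac{23}{-49}\right) = \frac{80 \left(\frac{81}{-39} + \frac{23}{-49}\right)}{9} = \frac{80 \left(81 \left(- \frac{1}{39}\right) + 23 \left(- \frac{1}{49}\right)\right)}{9} = \frac{80 \left(- \frac{27}{13} - \frac{23}{49}\right)}{9} = \frac{80}{9} \left(- \frac{1622}{637}\right) = - \frac{129760}{5733}$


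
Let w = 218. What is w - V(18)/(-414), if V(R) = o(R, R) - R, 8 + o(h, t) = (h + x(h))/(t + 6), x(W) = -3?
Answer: 721813/3312 ≈ 217.94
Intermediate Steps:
o(h, t) = -8 + (-3 + h)/(6 + t) (o(h, t) = -8 + (h - 3)/(t + 6) = -8 + (-3 + h)/(6 + t))
V(R) = -R + (-51 - 7*R)/(6 + R) (V(R) = (-51 + R - 8*R)/(6 + R) - R = (-51 - 7*R)/(6 + R) - R = -R + (-51 - 7*R)/(6 + R))
w - V(18)/(-414) = 218 - (-51 - 1*18² - 13*18)/(6 + 18)/(-414) = 218 - (-51 - 1*324 - 234)/24*(-1)/414 = 218 - (-51 - 324 - 234)/24*(-1)/414 = 218 - (1/24)*(-609)*(-1)/414 = 218 - (-203)*(-1)/(8*414) = 218 - 1*203/3312 = 218 - 203/3312 = 721813/3312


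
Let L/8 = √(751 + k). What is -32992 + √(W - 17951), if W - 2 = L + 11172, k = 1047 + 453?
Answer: -32992 + I*√(6777 - 8*√2251) ≈ -32992.0 + 79.984*I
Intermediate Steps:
k = 1500
L = 8*√2251 (L = 8*√(751 + 1500) = 8*√2251 ≈ 379.56)
W = 11174 + 8*√2251 (W = 2 + (8*√2251 + 11172) = 2 + (11172 + 8*√2251) = 11174 + 8*√2251 ≈ 11554.)
-32992 + √(W - 17951) = -32992 + √((11174 + 8*√2251) - 17951) = -32992 + √(-6777 + 8*√2251)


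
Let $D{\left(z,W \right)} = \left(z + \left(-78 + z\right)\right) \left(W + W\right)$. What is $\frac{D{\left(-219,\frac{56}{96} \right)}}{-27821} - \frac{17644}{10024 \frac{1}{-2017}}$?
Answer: $\frac{5756385673}{1621382} \approx 3550.3$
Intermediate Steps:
$D{\left(z,W \right)} = 2 W \left(-78 + 2 z\right)$ ($D{\left(z,W \right)} = \left(-78 + 2 z\right) 2 W = 2 W \left(-78 + 2 z\right)$)
$\frac{D{\left(-219,\frac{56}{96} \right)}}{-27821} - \frac{17644}{10024 \frac{1}{-2017}} = \frac{4 \cdot \frac{56}{96} \left(-39 - 219\right)}{-27821} - \frac{17644}{10024 \frac{1}{-2017}} = 4 \cdot 56 \cdot \frac{1}{96} \left(-258\right) \left(- \frac{1}{27821}\right) - \frac{17644}{10024 \left(- \frac{1}{2017}\right)} = 4 \cdot \frac{7}{12} \left(-258\right) \left(- \frac{1}{27821}\right) - \frac{17644}{- \frac{10024}{2017}} = \left(-602\right) \left(- \frac{1}{27821}\right) - - \frac{8896987}{2506} = \frac{14}{647} + \frac{8896987}{2506} = \frac{5756385673}{1621382}$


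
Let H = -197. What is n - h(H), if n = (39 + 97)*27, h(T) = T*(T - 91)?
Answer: -53064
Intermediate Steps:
h(T) = T*(-91 + T)
n = 3672 (n = 136*27 = 3672)
n - h(H) = 3672 - (-197)*(-91 - 197) = 3672 - (-197)*(-288) = 3672 - 1*56736 = 3672 - 56736 = -53064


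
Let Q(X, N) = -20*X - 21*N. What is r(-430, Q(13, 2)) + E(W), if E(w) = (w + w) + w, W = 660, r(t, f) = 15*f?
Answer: -2550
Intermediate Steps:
Q(X, N) = -21*N - 20*X
E(w) = 3*w (E(w) = 2*w + w = 3*w)
r(-430, Q(13, 2)) + E(W) = 15*(-21*2 - 20*13) + 3*660 = 15*(-42 - 260) + 1980 = 15*(-302) + 1980 = -4530 + 1980 = -2550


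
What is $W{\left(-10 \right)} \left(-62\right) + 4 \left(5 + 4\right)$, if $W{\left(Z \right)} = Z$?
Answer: $656$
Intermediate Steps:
$W{\left(-10 \right)} \left(-62\right) + 4 \left(5 + 4\right) = \left(-10\right) \left(-62\right) + 4 \left(5 + 4\right) = 620 + 4 \cdot 9 = 620 + 36 = 656$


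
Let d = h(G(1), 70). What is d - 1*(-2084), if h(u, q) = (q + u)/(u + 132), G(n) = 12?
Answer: 150089/72 ≈ 2084.6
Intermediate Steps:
h(u, q) = (q + u)/(132 + u)
d = 41/72 (d = (70 + 12)/(132 + 12) = 82/144 = (1/144)*82 = 41/72 ≈ 0.56944)
d - 1*(-2084) = 41/72 - 1*(-2084) = 41/72 + 2084 = 150089/72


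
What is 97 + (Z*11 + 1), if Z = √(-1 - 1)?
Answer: 98 + 11*I*√2 ≈ 98.0 + 15.556*I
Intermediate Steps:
Z = I*√2 (Z = √(-2) = I*√2 ≈ 1.4142*I)
97 + (Z*11 + 1) = 97 + ((I*√2)*11 + 1) = 97 + (11*I*√2 + 1) = 97 + (1 + 11*I*√2) = 98 + 11*I*√2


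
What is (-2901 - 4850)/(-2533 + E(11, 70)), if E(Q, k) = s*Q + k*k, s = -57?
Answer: -7751/1740 ≈ -4.4546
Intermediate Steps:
E(Q, k) = k² - 57*Q (E(Q, k) = -57*Q + k*k = -57*Q + k² = k² - 57*Q)
(-2901 - 4850)/(-2533 + E(11, 70)) = (-2901 - 4850)/(-2533 + (70² - 57*11)) = -7751/(-2533 + (4900 - 627)) = -7751/(-2533 + 4273) = -7751/1740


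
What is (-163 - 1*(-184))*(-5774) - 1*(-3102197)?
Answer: 2980943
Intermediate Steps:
(-163 - 1*(-184))*(-5774) - 1*(-3102197) = (-163 + 184)*(-5774) + 3102197 = 21*(-5774) + 3102197 = -121254 + 3102197 = 2980943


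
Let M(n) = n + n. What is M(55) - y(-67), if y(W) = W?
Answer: 177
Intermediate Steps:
M(n) = 2*n
M(55) - y(-67) = 2*55 - 1*(-67) = 110 + 67 = 177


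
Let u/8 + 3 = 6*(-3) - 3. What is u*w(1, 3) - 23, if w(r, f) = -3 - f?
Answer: 1129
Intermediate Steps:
u = -192 (u = -24 + 8*(6*(-3) - 3) = -24 + 8*(-18 - 3) = -24 + 8*(-21) = -24 - 168 = -192)
u*w(1, 3) - 23 = -192*(-3 - 1*3) - 23 = -192*(-3 - 3) - 23 = -192*(-6) - 23 = 1152 - 23 = 1129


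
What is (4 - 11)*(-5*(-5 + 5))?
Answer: 0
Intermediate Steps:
(4 - 11)*(-5*(-5 + 5)) = -(-35)*0 = -7*0 = 0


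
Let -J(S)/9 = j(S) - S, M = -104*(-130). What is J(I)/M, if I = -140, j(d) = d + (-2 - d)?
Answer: -621/6760 ≈ -0.091864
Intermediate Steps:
j(d) = -2
M = 13520
J(S) = 18 + 9*S (J(S) = -9*(-2 - S) = 18 + 9*S)
J(I)/M = (18 + 9*(-140))/13520 = (18 - 1260)*(1/13520) = -1242*1/13520 = -621/6760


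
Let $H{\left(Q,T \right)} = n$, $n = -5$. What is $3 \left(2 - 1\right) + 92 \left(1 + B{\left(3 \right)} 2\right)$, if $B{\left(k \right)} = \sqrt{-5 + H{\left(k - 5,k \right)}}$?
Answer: $95 + 184 i \sqrt{10} \approx 95.0 + 581.86 i$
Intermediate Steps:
$H{\left(Q,T \right)} = -5$
$B{\left(k \right)} = i \sqrt{10}$ ($B{\left(k \right)} = \sqrt{-5 - 5} = \sqrt{-10} = i \sqrt{10}$)
$3 \left(2 - 1\right) + 92 \left(1 + B{\left(3 \right)} 2\right) = 3 \left(2 - 1\right) + 92 \left(1 + i \sqrt{10} \cdot 2\right) = 3 \cdot 1 + 92 \left(1 + 2 i \sqrt{10}\right) = 3 + \left(92 + 184 i \sqrt{10}\right) = 95 + 184 i \sqrt{10}$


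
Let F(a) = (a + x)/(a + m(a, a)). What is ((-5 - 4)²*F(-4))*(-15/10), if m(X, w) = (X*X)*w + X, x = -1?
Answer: -135/16 ≈ -8.4375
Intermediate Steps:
m(X, w) = X + w*X² (m(X, w) = X²*w + X = w*X² + X = X + w*X²)
F(a) = (-1 + a)/(a + a*(1 + a²)) (F(a) = (a - 1)/(a + a*(1 + a*a)) = (-1 + a)/(a + a*(1 + a²)))
((-5 - 4)²*F(-4))*(-15/10) = ((-5 - 4)²*((-1 - 4)/((-4)*(2 + (-4)²))))*(-15/10) = ((-9)²*(-¼*(-5)/(2 + 16)))*(-15*⅒) = (81*(-¼*(-5)/18))*(-3/2) = (81*(-¼*1/18*(-5)))*(-3/2) = (81*(5/72))*(-3/2) = (45/8)*(-3/2) = -135/16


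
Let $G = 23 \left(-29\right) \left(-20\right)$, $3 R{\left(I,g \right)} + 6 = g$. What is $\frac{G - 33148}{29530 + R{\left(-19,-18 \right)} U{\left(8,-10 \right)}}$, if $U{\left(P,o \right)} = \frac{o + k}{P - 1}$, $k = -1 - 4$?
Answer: $- \frac{69328}{103415} \approx -0.67039$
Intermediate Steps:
$k = -5$ ($k = -1 - 4 = -5$)
$R{\left(I,g \right)} = -2 + \frac{g}{3}$
$U{\left(P,o \right)} = \frac{-5 + o}{-1 + P}$ ($U{\left(P,o \right)} = \frac{o - 5}{P - 1} = \frac{-5 + o}{-1 + P}$)
$G = 13340$ ($G = \left(-667\right) \left(-20\right) = 13340$)
$\frac{G - 33148}{29530 + R{\left(-19,-18 \right)} U{\left(8,-10 \right)}} = \frac{13340 - 33148}{29530 + \left(-2 + \frac{1}{3} \left(-18\right)\right) \frac{-5 - 10}{-1 + 8}} = - \frac{19808}{29530 + \left(-2 - 6\right) \frac{1}{7} \left(-15\right)} = - \frac{19808}{29530 - 8 \cdot \frac{1}{7} \left(-15\right)} = - \frac{19808}{29530 - - \frac{120}{7}} = - \frac{19808}{29530 + \frac{120}{7}} = - \frac{19808}{\frac{206830}{7}} = \left(-19808\right) \frac{7}{206830} = - \frac{69328}{103415}$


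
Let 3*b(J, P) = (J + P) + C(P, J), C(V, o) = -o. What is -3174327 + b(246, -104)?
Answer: -9523085/3 ≈ -3.1744e+6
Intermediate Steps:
b(J, P) = P/3 (b(J, P) = ((J + P) - J)/3 = P/3)
-3174327 + b(246, -104) = -3174327 + (⅓)*(-104) = -3174327 - 104/3 = -9523085/3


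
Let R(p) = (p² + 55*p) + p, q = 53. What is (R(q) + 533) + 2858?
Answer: 9168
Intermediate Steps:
R(p) = p² + 56*p
(R(q) + 533) + 2858 = (53*(56 + 53) + 533) + 2858 = (53*109 + 533) + 2858 = (5777 + 533) + 2858 = 6310 + 2858 = 9168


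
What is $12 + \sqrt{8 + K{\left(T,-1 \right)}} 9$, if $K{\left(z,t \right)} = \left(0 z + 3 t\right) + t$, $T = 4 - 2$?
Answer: $30$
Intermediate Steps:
$T = 2$
$K{\left(z,t \right)} = 4 t$ ($K{\left(z,t \right)} = \left(0 + 3 t\right) + t = 3 t + t = 4 t$)
$12 + \sqrt{8 + K{\left(T,-1 \right)}} 9 = 12 + \sqrt{8 + 4 \left(-1\right)} 9 = 12 + \sqrt{8 - 4} \cdot 9 = 12 + \sqrt{4} \cdot 9 = 12 + 2 \cdot 9 = 12 + 18 = 30$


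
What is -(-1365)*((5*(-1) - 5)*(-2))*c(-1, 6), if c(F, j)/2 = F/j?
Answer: -9100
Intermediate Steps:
c(F, j) = 2*F/j (c(F, j) = 2*(F/j) = 2*F/j)
-(-1365)*((5*(-1) - 5)*(-2))*c(-1, 6) = -(-1365)*((5*(-1) - 5)*(-2))*(2*(-1)/6) = -(-1365)*((-5 - 5)*(-2))*(2*(-1)*(1/6)) = -(-1365)*-10*(-2)*(-1/3) = -(-1365)*20*(-1/3) = -(-1365)*(-20)/3 = -35*260 = -9100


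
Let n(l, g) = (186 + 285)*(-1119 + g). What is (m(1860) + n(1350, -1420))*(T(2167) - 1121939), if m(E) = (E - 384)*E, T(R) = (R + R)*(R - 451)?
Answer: 9785353310655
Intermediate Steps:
n(l, g) = -527049 + 471*g (n(l, g) = 471*(-1119 + g) = -527049 + 471*g)
T(R) = 2*R*(-451 + R) (T(R) = (2*R)*(-451 + R) = 2*R*(-451 + R))
m(E) = E*(-384 + E) (m(E) = (-384 + E)*E = E*(-384 + E))
(m(1860) + n(1350, -1420))*(T(2167) - 1121939) = (1860*(-384 + 1860) + (-527049 + 471*(-1420)))*(2*2167*(-451 + 2167) - 1121939) = (1860*1476 + (-527049 - 668820))*(2*2167*1716 - 1121939) = (2745360 - 1195869)*(7437144 - 1121939) = 1549491*6315205 = 9785353310655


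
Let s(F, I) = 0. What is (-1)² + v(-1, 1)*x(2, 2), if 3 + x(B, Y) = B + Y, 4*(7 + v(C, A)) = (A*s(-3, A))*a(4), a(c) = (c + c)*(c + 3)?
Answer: -6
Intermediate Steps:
a(c) = 2*c*(3 + c) (a(c) = (2*c)*(3 + c) = 2*c*(3 + c))
v(C, A) = -7 (v(C, A) = -7 + ((A*0)*(2*4*(3 + 4)))/4 = -7 + (0*(2*4*7))/4 = -7 + (0*56)/4 = -7 + (¼)*0 = -7 + 0 = -7)
x(B, Y) = -3 + B + Y (x(B, Y) = -3 + (B + Y) = -3 + B + Y)
(-1)² + v(-1, 1)*x(2, 2) = (-1)² - 7*(-3 + 2 + 2) = 1 - 7*1 = 1 - 7 = -6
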